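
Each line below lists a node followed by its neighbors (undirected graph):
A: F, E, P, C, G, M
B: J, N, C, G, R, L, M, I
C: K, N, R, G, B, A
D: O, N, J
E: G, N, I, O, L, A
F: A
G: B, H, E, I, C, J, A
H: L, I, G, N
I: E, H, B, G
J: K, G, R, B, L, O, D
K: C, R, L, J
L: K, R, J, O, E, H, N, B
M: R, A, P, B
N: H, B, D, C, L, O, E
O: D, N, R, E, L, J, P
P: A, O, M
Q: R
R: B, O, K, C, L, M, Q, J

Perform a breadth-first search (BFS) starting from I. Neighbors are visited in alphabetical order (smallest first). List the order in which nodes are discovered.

I, B, E, G, H, C, J, L, M, N, R, A, O, K, D, P, Q, F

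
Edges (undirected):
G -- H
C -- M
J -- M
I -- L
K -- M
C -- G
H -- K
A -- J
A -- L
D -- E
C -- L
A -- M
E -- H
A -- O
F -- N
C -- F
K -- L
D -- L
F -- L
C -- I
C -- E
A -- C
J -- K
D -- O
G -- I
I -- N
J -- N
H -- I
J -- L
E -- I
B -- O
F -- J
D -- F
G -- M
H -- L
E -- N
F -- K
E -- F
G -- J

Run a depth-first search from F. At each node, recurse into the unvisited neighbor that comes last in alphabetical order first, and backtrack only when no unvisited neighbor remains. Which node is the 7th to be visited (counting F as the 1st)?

I

Visit F
F → N
N → J
J → M
M → K
K → L
L → I
I → H
H → G
G → C
C → E
E → D
D → O
O → B
O → A

Visit order: F, N, J, M, K, L, I, H, G, C, E, D, O, B, A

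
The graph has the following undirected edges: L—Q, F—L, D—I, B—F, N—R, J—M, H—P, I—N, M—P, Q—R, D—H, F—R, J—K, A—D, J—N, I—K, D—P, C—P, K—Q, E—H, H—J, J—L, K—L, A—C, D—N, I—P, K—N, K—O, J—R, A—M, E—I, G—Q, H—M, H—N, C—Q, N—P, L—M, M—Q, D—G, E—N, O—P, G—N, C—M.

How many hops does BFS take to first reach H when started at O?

Level 0: O
Level 1: K, P
Level 2: C, D, H, I, J, L, M, N, Q
Level 3: A, E, F, G, R
Level 4: B
H first appears at level 2.

2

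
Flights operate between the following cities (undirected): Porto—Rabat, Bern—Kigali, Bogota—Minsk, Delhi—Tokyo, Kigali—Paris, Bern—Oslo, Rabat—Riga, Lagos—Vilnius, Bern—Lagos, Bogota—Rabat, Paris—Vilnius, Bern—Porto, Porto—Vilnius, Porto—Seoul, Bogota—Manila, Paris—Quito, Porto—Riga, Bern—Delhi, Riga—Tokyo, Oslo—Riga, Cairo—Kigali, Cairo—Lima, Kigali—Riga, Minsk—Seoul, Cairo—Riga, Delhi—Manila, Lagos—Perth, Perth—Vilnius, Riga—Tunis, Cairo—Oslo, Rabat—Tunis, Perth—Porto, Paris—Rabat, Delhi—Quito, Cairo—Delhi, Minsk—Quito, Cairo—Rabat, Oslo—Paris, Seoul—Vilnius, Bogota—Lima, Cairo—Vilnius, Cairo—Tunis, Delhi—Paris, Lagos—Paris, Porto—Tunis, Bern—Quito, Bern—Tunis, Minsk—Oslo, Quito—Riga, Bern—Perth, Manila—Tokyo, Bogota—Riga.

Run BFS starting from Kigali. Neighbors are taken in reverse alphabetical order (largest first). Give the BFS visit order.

Visit Kigali; enqueue Riga, Paris, Cairo, Bern → queue [Riga, Paris, Cairo, Bern]
Visit Riga; enqueue Tunis, Tokyo, Rabat, Quito, Porto, Oslo, Bogota → queue [Paris, Cairo, Bern, Tunis, Tokyo, Rabat, Quito, Porto, Oslo, Bogota]
Visit Paris; enqueue Vilnius, Lagos, Delhi → queue [Cairo, Bern, Tunis, Tokyo, Rabat, Quito, Porto, Oslo, Bogota, Vilnius, Lagos, Delhi]
Visit Cairo; enqueue Lima → queue [Bern, Tunis, Tokyo, Rabat, Quito, Porto, Oslo, Bogota, Vilnius, Lagos, Delhi, Lima]
Visit Bern; enqueue Perth → queue [Tunis, Tokyo, Rabat, Quito, Porto, Oslo, Bogota, Vilnius, Lagos, Delhi, Lima, Perth]
Visit Tunis → queue [Tokyo, Rabat, Quito, Porto, Oslo, Bogota, Vilnius, Lagos, Delhi, Lima, Perth]
Visit Tokyo; enqueue Manila → queue [Rabat, Quito, Porto, Oslo, Bogota, Vilnius, Lagos, Delhi, Lima, Perth, Manila]
Visit Rabat → queue [Quito, Porto, Oslo, Bogota, Vilnius, Lagos, Delhi, Lima, Perth, Manila]
Visit Quito; enqueue Minsk → queue [Porto, Oslo, Bogota, Vilnius, Lagos, Delhi, Lima, Perth, Manila, Minsk]
Visit Porto; enqueue Seoul → queue [Oslo, Bogota, Vilnius, Lagos, Delhi, Lima, Perth, Manila, Minsk, Seoul]
Visit Oslo → queue [Bogota, Vilnius, Lagos, Delhi, Lima, Perth, Manila, Minsk, Seoul]
Visit Bogota → queue [Vilnius, Lagos, Delhi, Lima, Perth, Manila, Minsk, Seoul]
Visit Vilnius → queue [Lagos, Delhi, Lima, Perth, Manila, Minsk, Seoul]
Visit Lagos → queue [Delhi, Lima, Perth, Manila, Minsk, Seoul]
Visit Delhi → queue [Lima, Perth, Manila, Minsk, Seoul]
Visit Lima → queue [Perth, Manila, Minsk, Seoul]
Visit Perth → queue [Manila, Minsk, Seoul]
Visit Manila → queue [Minsk, Seoul]
Visit Minsk → queue [Seoul]
Visit Seoul → queue []

Kigali -> Riga -> Paris -> Cairo -> Bern -> Tunis -> Tokyo -> Rabat -> Quito -> Porto -> Oslo -> Bogota -> Vilnius -> Lagos -> Delhi -> Lima -> Perth -> Manila -> Minsk -> Seoul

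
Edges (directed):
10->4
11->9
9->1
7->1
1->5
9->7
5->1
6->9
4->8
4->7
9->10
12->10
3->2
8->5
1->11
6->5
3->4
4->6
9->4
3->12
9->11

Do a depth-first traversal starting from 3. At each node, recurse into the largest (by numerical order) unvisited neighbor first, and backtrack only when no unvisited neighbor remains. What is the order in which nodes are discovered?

Visit 3
3 → 12
12 → 10
10 → 4
4 → 8
8 → 5
5 → 1
1 → 11
11 → 9
9 → 7
4 → 6
3 → 2

3 → 12 → 10 → 4 → 8 → 5 → 1 → 11 → 9 → 7 → 6 → 2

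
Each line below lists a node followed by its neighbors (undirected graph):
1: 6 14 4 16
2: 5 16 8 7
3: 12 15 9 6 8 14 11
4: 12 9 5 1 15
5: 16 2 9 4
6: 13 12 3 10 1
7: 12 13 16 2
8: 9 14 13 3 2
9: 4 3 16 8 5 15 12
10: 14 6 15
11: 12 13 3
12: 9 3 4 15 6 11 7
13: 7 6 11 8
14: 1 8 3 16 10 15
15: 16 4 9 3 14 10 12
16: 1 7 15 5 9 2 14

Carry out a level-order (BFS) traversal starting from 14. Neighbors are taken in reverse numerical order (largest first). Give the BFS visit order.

14 -> 16 -> 15 -> 10 -> 8 -> 3 -> 1 -> 9 -> 7 -> 5 -> 2 -> 12 -> 4 -> 6 -> 13 -> 11

Visit 14; enqueue 16, 15, 10, 8, 3, 1 → queue [16, 15, 10, 8, 3, 1]
Visit 16; enqueue 9, 7, 5, 2 → queue [15, 10, 8, 3, 1, 9, 7, 5, 2]
Visit 15; enqueue 12, 4 → queue [10, 8, 3, 1, 9, 7, 5, 2, 12, 4]
Visit 10; enqueue 6 → queue [8, 3, 1, 9, 7, 5, 2, 12, 4, 6]
Visit 8; enqueue 13 → queue [3, 1, 9, 7, 5, 2, 12, 4, 6, 13]
Visit 3; enqueue 11 → queue [1, 9, 7, 5, 2, 12, 4, 6, 13, 11]
Visit 1 → queue [9, 7, 5, 2, 12, 4, 6, 13, 11]
Visit 9 → queue [7, 5, 2, 12, 4, 6, 13, 11]
Visit 7 → queue [5, 2, 12, 4, 6, 13, 11]
Visit 5 → queue [2, 12, 4, 6, 13, 11]
Visit 2 → queue [12, 4, 6, 13, 11]
Visit 12 → queue [4, 6, 13, 11]
Visit 4 → queue [6, 13, 11]
Visit 6 → queue [13, 11]
Visit 13 → queue [11]
Visit 11 → queue []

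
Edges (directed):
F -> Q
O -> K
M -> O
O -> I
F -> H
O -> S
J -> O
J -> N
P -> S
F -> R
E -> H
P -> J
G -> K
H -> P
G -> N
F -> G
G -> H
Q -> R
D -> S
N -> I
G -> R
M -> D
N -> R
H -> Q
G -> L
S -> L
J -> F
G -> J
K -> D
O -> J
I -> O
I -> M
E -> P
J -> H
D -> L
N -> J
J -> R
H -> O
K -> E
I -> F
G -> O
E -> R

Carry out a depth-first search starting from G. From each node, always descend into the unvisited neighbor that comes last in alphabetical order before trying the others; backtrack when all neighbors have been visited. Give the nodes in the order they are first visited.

G -> R -> O -> S -> L -> K -> E -> P -> J -> N -> I -> M -> D -> F -> Q -> H

Visit G
G → R
G → O
O → S
S → L
O → K
K → E
E → P
P → J
J → N
N → I
I → M
M → D
I → F
F → Q
F → H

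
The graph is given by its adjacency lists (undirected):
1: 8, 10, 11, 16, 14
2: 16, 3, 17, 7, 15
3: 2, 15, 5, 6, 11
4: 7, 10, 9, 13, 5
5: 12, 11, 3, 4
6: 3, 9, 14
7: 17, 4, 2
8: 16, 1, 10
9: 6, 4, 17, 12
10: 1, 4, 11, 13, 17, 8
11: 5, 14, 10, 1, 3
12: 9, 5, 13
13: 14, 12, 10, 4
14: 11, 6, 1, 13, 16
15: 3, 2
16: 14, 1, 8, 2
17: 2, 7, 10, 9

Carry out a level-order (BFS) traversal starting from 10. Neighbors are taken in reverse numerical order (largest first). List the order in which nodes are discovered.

Visit 10; enqueue 17, 13, 11, 8, 4, 1 → queue [17, 13, 11, 8, 4, 1]
Visit 17; enqueue 9, 7, 2 → queue [13, 11, 8, 4, 1, 9, 7, 2]
Visit 13; enqueue 14, 12 → queue [11, 8, 4, 1, 9, 7, 2, 14, 12]
Visit 11; enqueue 5, 3 → queue [8, 4, 1, 9, 7, 2, 14, 12, 5, 3]
Visit 8; enqueue 16 → queue [4, 1, 9, 7, 2, 14, 12, 5, 3, 16]
Visit 4 → queue [1, 9, 7, 2, 14, 12, 5, 3, 16]
Visit 1 → queue [9, 7, 2, 14, 12, 5, 3, 16]
Visit 9; enqueue 6 → queue [7, 2, 14, 12, 5, 3, 16, 6]
Visit 7 → queue [2, 14, 12, 5, 3, 16, 6]
Visit 2; enqueue 15 → queue [14, 12, 5, 3, 16, 6, 15]
Visit 14 → queue [12, 5, 3, 16, 6, 15]
Visit 12 → queue [5, 3, 16, 6, 15]
Visit 5 → queue [3, 16, 6, 15]
Visit 3 → queue [16, 6, 15]
Visit 16 → queue [6, 15]
Visit 6 → queue [15]
Visit 15 → queue []

10, 17, 13, 11, 8, 4, 1, 9, 7, 2, 14, 12, 5, 3, 16, 6, 15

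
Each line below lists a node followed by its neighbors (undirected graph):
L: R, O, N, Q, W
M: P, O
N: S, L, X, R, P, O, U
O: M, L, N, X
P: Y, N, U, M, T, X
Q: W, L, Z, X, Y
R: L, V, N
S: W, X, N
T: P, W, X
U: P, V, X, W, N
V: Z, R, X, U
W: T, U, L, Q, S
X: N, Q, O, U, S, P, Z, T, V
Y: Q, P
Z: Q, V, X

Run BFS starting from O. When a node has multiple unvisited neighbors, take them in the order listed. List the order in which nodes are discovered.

Visit O; enqueue M, L, N, X → queue [M, L, N, X]
Visit M; enqueue P → queue [L, N, X, P]
Visit L; enqueue R, Q, W → queue [N, X, P, R, Q, W]
Visit N; enqueue S, U → queue [X, P, R, Q, W, S, U]
Visit X; enqueue Z, T, V → queue [P, R, Q, W, S, U, Z, T, V]
Visit P; enqueue Y → queue [R, Q, W, S, U, Z, T, V, Y]
Visit R → queue [Q, W, S, U, Z, T, V, Y]
Visit Q → queue [W, S, U, Z, T, V, Y]
Visit W → queue [S, U, Z, T, V, Y]
Visit S → queue [U, Z, T, V, Y]
Visit U → queue [Z, T, V, Y]
Visit Z → queue [T, V, Y]
Visit T → queue [V, Y]
Visit V → queue [Y]
Visit Y → queue []

O, M, L, N, X, P, R, Q, W, S, U, Z, T, V, Y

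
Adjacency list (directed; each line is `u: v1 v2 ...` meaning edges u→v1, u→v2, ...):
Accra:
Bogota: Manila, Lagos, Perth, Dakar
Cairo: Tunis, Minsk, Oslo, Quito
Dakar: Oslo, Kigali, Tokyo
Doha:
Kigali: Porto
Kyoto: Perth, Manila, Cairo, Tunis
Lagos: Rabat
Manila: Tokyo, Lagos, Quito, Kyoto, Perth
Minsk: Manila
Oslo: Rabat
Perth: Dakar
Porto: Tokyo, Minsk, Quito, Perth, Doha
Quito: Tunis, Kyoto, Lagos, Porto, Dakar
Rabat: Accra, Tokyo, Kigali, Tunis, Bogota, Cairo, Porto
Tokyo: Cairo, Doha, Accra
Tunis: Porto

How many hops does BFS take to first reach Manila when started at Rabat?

2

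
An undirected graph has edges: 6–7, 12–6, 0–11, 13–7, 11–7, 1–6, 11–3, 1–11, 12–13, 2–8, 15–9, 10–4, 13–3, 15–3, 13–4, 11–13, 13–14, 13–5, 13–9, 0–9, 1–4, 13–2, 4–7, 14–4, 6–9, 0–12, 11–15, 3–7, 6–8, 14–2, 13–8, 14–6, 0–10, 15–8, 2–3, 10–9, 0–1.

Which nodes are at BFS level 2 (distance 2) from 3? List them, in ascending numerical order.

0, 1, 4, 5, 6, 8, 9, 12, 14

Level 0: 3
Level 1: 2, 7, 11, 13, 15
Level 2: 0, 1, 4, 5, 6, 8, 9, 12, 14
Level 3: 10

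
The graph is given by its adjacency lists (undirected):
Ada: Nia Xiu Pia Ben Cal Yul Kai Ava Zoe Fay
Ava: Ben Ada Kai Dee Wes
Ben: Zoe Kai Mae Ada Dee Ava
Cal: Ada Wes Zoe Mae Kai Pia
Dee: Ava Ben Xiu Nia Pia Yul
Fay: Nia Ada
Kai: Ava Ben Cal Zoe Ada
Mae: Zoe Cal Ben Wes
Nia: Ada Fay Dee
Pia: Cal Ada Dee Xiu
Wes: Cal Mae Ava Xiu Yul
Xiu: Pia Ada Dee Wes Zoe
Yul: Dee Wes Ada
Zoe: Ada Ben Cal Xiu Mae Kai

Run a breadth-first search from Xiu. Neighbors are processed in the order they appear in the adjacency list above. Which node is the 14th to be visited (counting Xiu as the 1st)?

Visit Xiu; enqueue Pia, Ada, Dee, Wes, Zoe → queue [Pia, Ada, Dee, Wes, Zoe]
Visit Pia; enqueue Cal → queue [Ada, Dee, Wes, Zoe, Cal]
Visit Ada; enqueue Nia, Ben, Yul, Kai, Ava, Fay → queue [Dee, Wes, Zoe, Cal, Nia, Ben, Yul, Kai, Ava, Fay]
Visit Dee → queue [Wes, Zoe, Cal, Nia, Ben, Yul, Kai, Ava, Fay]
Visit Wes; enqueue Mae → queue [Zoe, Cal, Nia, Ben, Yul, Kai, Ava, Fay, Mae]
Visit Zoe → queue [Cal, Nia, Ben, Yul, Kai, Ava, Fay, Mae]
Visit Cal → queue [Nia, Ben, Yul, Kai, Ava, Fay, Mae]
Visit Nia → queue [Ben, Yul, Kai, Ava, Fay, Mae]
Visit Ben → queue [Yul, Kai, Ava, Fay, Mae]
Visit Yul → queue [Kai, Ava, Fay, Mae]
Visit Kai → queue [Ava, Fay, Mae]
Visit Ava → queue [Fay, Mae]
Visit Fay → queue [Mae]
Visit Mae → queue []

Visit order: Xiu, Pia, Ada, Dee, Wes, Zoe, Cal, Nia, Ben, Yul, Kai, Ava, Fay, Mae

Mae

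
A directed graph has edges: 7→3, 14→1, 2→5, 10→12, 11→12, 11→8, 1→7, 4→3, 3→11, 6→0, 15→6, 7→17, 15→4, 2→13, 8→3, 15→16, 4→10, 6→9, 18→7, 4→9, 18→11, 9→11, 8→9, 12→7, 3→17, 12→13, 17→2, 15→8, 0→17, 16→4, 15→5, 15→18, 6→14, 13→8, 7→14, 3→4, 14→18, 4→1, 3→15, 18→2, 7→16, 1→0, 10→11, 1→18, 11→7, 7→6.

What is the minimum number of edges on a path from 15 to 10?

Level 0: 15
Level 1: 4, 5, 6, 8, 16, 18
Level 2: 0, 1, 2, 3, 7, 9, 10, 11, 14
Level 3: 12, 13, 17
10 first appears at level 2.

2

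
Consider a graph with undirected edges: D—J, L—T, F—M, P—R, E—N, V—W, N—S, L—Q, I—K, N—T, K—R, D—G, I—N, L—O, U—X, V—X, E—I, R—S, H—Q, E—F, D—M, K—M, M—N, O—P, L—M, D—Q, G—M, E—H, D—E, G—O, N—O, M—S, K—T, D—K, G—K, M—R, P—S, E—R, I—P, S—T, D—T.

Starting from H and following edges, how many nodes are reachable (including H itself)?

17

BFS from H visits: H, Q, E, L, D, R, N, I, F, T, O, M, K, J, G, S, P
Reachable nodes: 17 of 21 total.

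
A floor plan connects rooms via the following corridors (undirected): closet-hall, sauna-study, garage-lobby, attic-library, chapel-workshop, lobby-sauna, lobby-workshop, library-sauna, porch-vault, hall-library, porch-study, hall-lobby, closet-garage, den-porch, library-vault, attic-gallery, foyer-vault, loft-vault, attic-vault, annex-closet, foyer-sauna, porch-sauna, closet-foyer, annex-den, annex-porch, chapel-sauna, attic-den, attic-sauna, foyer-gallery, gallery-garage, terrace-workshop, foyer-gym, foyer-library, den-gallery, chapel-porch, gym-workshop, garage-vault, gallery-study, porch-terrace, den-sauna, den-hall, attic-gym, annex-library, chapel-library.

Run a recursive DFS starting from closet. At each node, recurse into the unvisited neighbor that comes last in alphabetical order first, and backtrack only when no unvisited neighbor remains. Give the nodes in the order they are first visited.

Visit closet
closet → hall
hall → lobby
lobby → workshop
workshop → terrace
terrace → porch
porch → vault
vault → loft
vault → library
library → sauna
sauna → study
study → gallery
gallery → garage
gallery → foyer
foyer → gym
gym → attic
attic → den
den → annex
sauna → chapel

closet -> hall -> lobby -> workshop -> terrace -> porch -> vault -> loft -> library -> sauna -> study -> gallery -> garage -> foyer -> gym -> attic -> den -> annex -> chapel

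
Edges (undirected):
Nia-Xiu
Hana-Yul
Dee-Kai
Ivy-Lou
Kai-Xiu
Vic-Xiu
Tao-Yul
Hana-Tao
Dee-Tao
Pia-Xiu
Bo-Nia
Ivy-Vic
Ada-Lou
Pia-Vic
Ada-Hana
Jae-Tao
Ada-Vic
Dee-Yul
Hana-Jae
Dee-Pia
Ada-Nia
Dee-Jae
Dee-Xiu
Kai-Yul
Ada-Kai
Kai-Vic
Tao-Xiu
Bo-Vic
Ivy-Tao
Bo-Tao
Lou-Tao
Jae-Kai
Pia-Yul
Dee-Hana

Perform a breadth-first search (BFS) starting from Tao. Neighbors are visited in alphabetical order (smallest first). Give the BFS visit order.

Tao, Bo, Dee, Hana, Ivy, Jae, Lou, Xiu, Yul, Nia, Vic, Kai, Pia, Ada

Visit Tao; enqueue Bo, Dee, Hana, Ivy, Jae, Lou, Xiu, Yul → queue [Bo, Dee, Hana, Ivy, Jae, Lou, Xiu, Yul]
Visit Bo; enqueue Nia, Vic → queue [Dee, Hana, Ivy, Jae, Lou, Xiu, Yul, Nia, Vic]
Visit Dee; enqueue Kai, Pia → queue [Hana, Ivy, Jae, Lou, Xiu, Yul, Nia, Vic, Kai, Pia]
Visit Hana; enqueue Ada → queue [Ivy, Jae, Lou, Xiu, Yul, Nia, Vic, Kai, Pia, Ada]
Visit Ivy → queue [Jae, Lou, Xiu, Yul, Nia, Vic, Kai, Pia, Ada]
Visit Jae → queue [Lou, Xiu, Yul, Nia, Vic, Kai, Pia, Ada]
Visit Lou → queue [Xiu, Yul, Nia, Vic, Kai, Pia, Ada]
Visit Xiu → queue [Yul, Nia, Vic, Kai, Pia, Ada]
Visit Yul → queue [Nia, Vic, Kai, Pia, Ada]
Visit Nia → queue [Vic, Kai, Pia, Ada]
Visit Vic → queue [Kai, Pia, Ada]
Visit Kai → queue [Pia, Ada]
Visit Pia → queue [Ada]
Visit Ada → queue []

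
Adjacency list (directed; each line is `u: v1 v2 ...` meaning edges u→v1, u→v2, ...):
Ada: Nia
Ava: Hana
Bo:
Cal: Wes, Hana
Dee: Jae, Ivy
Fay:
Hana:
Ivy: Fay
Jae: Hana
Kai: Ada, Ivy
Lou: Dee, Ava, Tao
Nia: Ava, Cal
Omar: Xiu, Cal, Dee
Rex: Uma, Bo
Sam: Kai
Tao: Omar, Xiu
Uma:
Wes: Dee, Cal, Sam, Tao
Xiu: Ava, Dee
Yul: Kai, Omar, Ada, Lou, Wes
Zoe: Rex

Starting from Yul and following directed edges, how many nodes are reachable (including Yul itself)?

BFS from Yul visits: Yul, Wes, Omar, Lou, Kai, Ada, Tao, Sam, Dee, Cal, Xiu, Ava, Ivy, Nia, Jae, Hana, Fay
Reachable nodes: 17 of 21 total.

17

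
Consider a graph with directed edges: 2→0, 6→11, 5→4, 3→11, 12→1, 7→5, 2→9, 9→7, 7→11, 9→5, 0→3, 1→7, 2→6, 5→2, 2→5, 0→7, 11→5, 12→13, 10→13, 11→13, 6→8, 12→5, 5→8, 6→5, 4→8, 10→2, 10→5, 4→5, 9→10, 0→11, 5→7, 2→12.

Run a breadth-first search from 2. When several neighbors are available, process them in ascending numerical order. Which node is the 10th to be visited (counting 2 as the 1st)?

4

Visit 2; enqueue 0, 5, 6, 9, 12 → queue [0, 5, 6, 9, 12]
Visit 0; enqueue 3, 7, 11 → queue [5, 6, 9, 12, 3, 7, 11]
Visit 5; enqueue 4, 8 → queue [6, 9, 12, 3, 7, 11, 4, 8]
Visit 6 → queue [9, 12, 3, 7, 11, 4, 8]
Visit 9; enqueue 10 → queue [12, 3, 7, 11, 4, 8, 10]
Visit 12; enqueue 1, 13 → queue [3, 7, 11, 4, 8, 10, 1, 13]
Visit 3 → queue [7, 11, 4, 8, 10, 1, 13]
Visit 7 → queue [11, 4, 8, 10, 1, 13]
Visit 11 → queue [4, 8, 10, 1, 13]
Visit 4 → queue [8, 10, 1, 13]
Visit 8 → queue [10, 1, 13]
Visit 10 → queue [1, 13]
Visit 1 → queue [13]
Visit 13 → queue []

Visit order: 2, 0, 5, 6, 9, 12, 3, 7, 11, 4, 8, 10, 1, 13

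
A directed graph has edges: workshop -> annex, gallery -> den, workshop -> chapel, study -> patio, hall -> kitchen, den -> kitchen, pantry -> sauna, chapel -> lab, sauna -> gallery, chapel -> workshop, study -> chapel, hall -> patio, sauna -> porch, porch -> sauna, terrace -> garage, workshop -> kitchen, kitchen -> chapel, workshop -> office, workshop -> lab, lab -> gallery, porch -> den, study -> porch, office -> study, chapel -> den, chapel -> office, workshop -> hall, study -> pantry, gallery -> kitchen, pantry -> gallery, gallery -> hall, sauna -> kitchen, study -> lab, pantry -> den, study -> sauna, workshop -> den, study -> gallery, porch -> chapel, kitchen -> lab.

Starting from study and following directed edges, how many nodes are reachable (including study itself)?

14

BFS from study visits: study, chapel, gallery, lab, pantry, patio, porch, sauna, den, office, workshop, hall, kitchen, annex
Reachable nodes: 14 of 16 total.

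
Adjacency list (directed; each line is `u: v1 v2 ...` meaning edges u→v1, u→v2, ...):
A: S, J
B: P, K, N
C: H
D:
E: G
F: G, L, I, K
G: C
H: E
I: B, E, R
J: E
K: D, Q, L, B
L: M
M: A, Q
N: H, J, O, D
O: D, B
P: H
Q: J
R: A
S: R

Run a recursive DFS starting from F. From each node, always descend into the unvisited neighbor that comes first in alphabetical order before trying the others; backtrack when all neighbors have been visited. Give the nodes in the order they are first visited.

Visit F
F → G
G → C
C → H
H → E
F → I
I → B
B → K
K → D
K → L
L → M
M → A
A → J
A → S
S → R
M → Q
B → N
N → O
B → P

F G C H E I B K D L M A J S R Q N O P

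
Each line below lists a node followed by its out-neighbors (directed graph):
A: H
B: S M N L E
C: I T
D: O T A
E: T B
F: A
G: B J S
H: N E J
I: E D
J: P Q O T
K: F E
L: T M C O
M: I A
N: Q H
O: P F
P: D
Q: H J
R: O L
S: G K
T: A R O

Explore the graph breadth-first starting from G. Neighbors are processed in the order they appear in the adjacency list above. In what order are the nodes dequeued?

G B J S M N L E P Q O T K I A H C D F R

Visit G; enqueue B, J, S → queue [B, J, S]
Visit B; enqueue M, N, L, E → queue [J, S, M, N, L, E]
Visit J; enqueue P, Q, O, T → queue [S, M, N, L, E, P, Q, O, T]
Visit S; enqueue K → queue [M, N, L, E, P, Q, O, T, K]
Visit M; enqueue I, A → queue [N, L, E, P, Q, O, T, K, I, A]
Visit N; enqueue H → queue [L, E, P, Q, O, T, K, I, A, H]
Visit L; enqueue C → queue [E, P, Q, O, T, K, I, A, H, C]
Visit E → queue [P, Q, O, T, K, I, A, H, C]
Visit P; enqueue D → queue [Q, O, T, K, I, A, H, C, D]
Visit Q → queue [O, T, K, I, A, H, C, D]
Visit O; enqueue F → queue [T, K, I, A, H, C, D, F]
Visit T; enqueue R → queue [K, I, A, H, C, D, F, R]
Visit K → queue [I, A, H, C, D, F, R]
Visit I → queue [A, H, C, D, F, R]
Visit A → queue [H, C, D, F, R]
Visit H → queue [C, D, F, R]
Visit C → queue [D, F, R]
Visit D → queue [F, R]
Visit F → queue [R]
Visit R → queue []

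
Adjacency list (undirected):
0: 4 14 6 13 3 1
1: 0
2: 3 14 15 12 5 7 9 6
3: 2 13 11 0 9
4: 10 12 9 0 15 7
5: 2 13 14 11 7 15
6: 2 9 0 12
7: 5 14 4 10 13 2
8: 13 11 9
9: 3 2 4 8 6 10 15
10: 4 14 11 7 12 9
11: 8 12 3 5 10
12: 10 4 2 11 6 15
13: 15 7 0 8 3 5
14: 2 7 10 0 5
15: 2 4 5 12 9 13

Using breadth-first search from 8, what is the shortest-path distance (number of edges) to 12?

Level 0: 8
Level 1: 9, 11, 13
Level 2: 0, 2, 3, 4, 5, 6, 7, 10, 12, 15
Level 3: 1, 14
12 first appears at level 2.

2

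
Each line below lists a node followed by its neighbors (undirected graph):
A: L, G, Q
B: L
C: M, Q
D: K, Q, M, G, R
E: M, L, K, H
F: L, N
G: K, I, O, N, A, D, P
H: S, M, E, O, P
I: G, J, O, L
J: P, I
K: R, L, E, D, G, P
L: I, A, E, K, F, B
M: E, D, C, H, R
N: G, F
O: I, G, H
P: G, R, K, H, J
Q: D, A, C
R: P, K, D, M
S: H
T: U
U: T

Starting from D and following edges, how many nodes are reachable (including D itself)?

BFS from D visits: D, K, Q, M, G, R, L, E, P, A, C, H, I, O, N, F, B, J, S
Reachable nodes: 19 of 21 total.

19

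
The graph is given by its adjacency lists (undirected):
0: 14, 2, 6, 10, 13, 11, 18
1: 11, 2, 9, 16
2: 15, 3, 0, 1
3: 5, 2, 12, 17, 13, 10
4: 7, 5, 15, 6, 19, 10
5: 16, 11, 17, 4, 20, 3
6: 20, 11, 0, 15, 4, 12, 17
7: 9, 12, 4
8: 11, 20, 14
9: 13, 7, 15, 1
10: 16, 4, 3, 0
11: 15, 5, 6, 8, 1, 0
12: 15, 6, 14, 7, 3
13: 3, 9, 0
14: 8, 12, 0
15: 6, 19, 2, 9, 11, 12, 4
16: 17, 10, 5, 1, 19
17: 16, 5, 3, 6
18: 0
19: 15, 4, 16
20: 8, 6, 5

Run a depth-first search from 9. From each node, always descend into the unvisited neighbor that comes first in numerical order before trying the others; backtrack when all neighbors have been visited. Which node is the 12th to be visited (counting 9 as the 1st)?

Visit 9
9 → 1
1 → 2
2 → 0
0 → 6
6 → 4
4 → 5
5 → 3
3 → 10
10 → 16
16 → 17
16 → 19
19 → 15
15 → 11
11 → 8
8 → 14
14 → 12
12 → 7
8 → 20
3 → 13
0 → 18

Visit order: 9, 1, 2, 0, 6, 4, 5, 3, 10, 16, 17, 19, 15, 11, 8, 14, 12, 7, 20, 13, 18

19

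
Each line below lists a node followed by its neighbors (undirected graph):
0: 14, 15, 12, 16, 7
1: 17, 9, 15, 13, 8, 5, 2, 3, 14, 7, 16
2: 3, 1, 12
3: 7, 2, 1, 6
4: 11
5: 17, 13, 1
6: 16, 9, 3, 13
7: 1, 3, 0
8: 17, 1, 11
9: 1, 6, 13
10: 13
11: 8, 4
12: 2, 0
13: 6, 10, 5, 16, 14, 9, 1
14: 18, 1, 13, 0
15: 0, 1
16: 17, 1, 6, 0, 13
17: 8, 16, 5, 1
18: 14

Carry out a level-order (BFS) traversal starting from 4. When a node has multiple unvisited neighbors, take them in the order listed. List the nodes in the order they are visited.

4 11 8 17 1 16 5 9 15 13 2 3 14 7 6 0 10 12 18

Visit 4; enqueue 11 → queue [11]
Visit 11; enqueue 8 → queue [8]
Visit 8; enqueue 17, 1 → queue [17, 1]
Visit 17; enqueue 16, 5 → queue [1, 16, 5]
Visit 1; enqueue 9, 15, 13, 2, 3, 14, 7 → queue [16, 5, 9, 15, 13, 2, 3, 14, 7]
Visit 16; enqueue 6, 0 → queue [5, 9, 15, 13, 2, 3, 14, 7, 6, 0]
Visit 5 → queue [9, 15, 13, 2, 3, 14, 7, 6, 0]
Visit 9 → queue [15, 13, 2, 3, 14, 7, 6, 0]
Visit 15 → queue [13, 2, 3, 14, 7, 6, 0]
Visit 13; enqueue 10 → queue [2, 3, 14, 7, 6, 0, 10]
Visit 2; enqueue 12 → queue [3, 14, 7, 6, 0, 10, 12]
Visit 3 → queue [14, 7, 6, 0, 10, 12]
Visit 14; enqueue 18 → queue [7, 6, 0, 10, 12, 18]
Visit 7 → queue [6, 0, 10, 12, 18]
Visit 6 → queue [0, 10, 12, 18]
Visit 0 → queue [10, 12, 18]
Visit 10 → queue [12, 18]
Visit 12 → queue [18]
Visit 18 → queue []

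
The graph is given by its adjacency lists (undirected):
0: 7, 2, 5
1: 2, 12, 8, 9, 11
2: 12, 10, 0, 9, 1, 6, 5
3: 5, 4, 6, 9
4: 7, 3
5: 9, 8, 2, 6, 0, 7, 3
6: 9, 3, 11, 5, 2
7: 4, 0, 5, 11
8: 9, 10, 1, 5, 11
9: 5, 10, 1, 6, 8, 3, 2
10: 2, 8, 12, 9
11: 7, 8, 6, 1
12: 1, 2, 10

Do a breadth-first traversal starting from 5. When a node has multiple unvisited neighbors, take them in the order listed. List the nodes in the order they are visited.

5 -> 9 -> 8 -> 2 -> 6 -> 0 -> 7 -> 3 -> 10 -> 1 -> 11 -> 12 -> 4

Visit 5; enqueue 9, 8, 2, 6, 0, 7, 3 → queue [9, 8, 2, 6, 0, 7, 3]
Visit 9; enqueue 10, 1 → queue [8, 2, 6, 0, 7, 3, 10, 1]
Visit 8; enqueue 11 → queue [2, 6, 0, 7, 3, 10, 1, 11]
Visit 2; enqueue 12 → queue [6, 0, 7, 3, 10, 1, 11, 12]
Visit 6 → queue [0, 7, 3, 10, 1, 11, 12]
Visit 0 → queue [7, 3, 10, 1, 11, 12]
Visit 7; enqueue 4 → queue [3, 10, 1, 11, 12, 4]
Visit 3 → queue [10, 1, 11, 12, 4]
Visit 10 → queue [1, 11, 12, 4]
Visit 1 → queue [11, 12, 4]
Visit 11 → queue [12, 4]
Visit 12 → queue [4]
Visit 4 → queue []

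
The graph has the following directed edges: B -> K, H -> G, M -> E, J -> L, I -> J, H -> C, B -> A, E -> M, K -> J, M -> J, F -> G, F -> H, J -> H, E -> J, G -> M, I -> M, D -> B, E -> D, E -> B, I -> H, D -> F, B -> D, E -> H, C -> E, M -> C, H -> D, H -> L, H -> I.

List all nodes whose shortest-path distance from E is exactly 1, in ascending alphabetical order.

B, D, H, J, M

Level 0: E
Level 1: B, D, H, J, M
Level 2: A, C, F, G, I, K, L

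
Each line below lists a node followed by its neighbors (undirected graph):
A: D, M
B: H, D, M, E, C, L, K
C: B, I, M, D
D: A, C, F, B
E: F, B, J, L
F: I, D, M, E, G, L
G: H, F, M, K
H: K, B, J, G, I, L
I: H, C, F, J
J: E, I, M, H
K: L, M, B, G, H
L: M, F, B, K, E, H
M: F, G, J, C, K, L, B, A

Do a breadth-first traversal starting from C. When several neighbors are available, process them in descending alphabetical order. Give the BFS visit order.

C M I D B L K J G F A H E

Visit C; enqueue M, I, D, B → queue [M, I, D, B]
Visit M; enqueue L, K, J, G, F, A → queue [I, D, B, L, K, J, G, F, A]
Visit I; enqueue H → queue [D, B, L, K, J, G, F, A, H]
Visit D → queue [B, L, K, J, G, F, A, H]
Visit B; enqueue E → queue [L, K, J, G, F, A, H, E]
Visit L → queue [K, J, G, F, A, H, E]
Visit K → queue [J, G, F, A, H, E]
Visit J → queue [G, F, A, H, E]
Visit G → queue [F, A, H, E]
Visit F → queue [A, H, E]
Visit A → queue [H, E]
Visit H → queue [E]
Visit E → queue []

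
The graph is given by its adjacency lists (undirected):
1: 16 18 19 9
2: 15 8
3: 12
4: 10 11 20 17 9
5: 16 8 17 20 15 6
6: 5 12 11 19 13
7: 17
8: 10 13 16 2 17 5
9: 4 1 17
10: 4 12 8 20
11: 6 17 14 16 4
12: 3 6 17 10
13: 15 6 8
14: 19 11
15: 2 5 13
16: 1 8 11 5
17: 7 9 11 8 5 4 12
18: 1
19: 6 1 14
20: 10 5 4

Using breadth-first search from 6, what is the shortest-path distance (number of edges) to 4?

2

Level 0: 6
Level 1: 5, 11, 12, 13, 19
Level 2: 1, 3, 4, 8, 10, 14, 15, 16, 17, 20
Level 3: 2, 7, 9, 18
4 first appears at level 2.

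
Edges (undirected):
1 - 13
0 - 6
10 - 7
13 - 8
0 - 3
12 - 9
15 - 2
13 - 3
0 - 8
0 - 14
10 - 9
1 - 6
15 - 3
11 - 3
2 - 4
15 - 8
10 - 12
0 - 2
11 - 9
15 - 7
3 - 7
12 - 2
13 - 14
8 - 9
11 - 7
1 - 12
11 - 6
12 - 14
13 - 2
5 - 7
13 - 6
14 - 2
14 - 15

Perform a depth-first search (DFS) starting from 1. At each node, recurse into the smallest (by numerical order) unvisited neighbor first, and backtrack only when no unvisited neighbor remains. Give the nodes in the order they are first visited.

1 6 0 2 4 12 9 8 13 3 7 5 10 11 15 14

Visit 1
1 → 6
6 → 0
0 → 2
2 → 4
2 → 12
12 → 9
9 → 8
8 → 13
13 → 3
3 → 7
7 → 5
7 → 10
7 → 11
7 → 15
15 → 14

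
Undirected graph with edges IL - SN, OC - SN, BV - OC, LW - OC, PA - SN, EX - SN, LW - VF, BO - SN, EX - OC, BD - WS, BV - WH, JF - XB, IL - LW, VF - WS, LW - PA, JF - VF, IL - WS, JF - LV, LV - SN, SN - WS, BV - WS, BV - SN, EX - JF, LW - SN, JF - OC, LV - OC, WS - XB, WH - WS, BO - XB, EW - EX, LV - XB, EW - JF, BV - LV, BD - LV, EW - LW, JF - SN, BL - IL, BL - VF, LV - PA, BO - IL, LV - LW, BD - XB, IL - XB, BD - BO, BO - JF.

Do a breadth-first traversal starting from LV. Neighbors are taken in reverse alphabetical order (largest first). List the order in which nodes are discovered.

LV, XB, SN, PA, OC, LW, JF, BV, BD, WS, IL, BO, EX, VF, EW, WH, BL

Visit LV; enqueue XB, SN, PA, OC, LW, JF, BV, BD → queue [XB, SN, PA, OC, LW, JF, BV, BD]
Visit XB; enqueue WS, IL, BO → queue [SN, PA, OC, LW, JF, BV, BD, WS, IL, BO]
Visit SN; enqueue EX → queue [PA, OC, LW, JF, BV, BD, WS, IL, BO, EX]
Visit PA → queue [OC, LW, JF, BV, BD, WS, IL, BO, EX]
Visit OC → queue [LW, JF, BV, BD, WS, IL, BO, EX]
Visit LW; enqueue VF, EW → queue [JF, BV, BD, WS, IL, BO, EX, VF, EW]
Visit JF → queue [BV, BD, WS, IL, BO, EX, VF, EW]
Visit BV; enqueue WH → queue [BD, WS, IL, BO, EX, VF, EW, WH]
Visit BD → queue [WS, IL, BO, EX, VF, EW, WH]
Visit WS → queue [IL, BO, EX, VF, EW, WH]
Visit IL; enqueue BL → queue [BO, EX, VF, EW, WH, BL]
Visit BO → queue [EX, VF, EW, WH, BL]
Visit EX → queue [VF, EW, WH, BL]
Visit VF → queue [EW, WH, BL]
Visit EW → queue [WH, BL]
Visit WH → queue [BL]
Visit BL → queue []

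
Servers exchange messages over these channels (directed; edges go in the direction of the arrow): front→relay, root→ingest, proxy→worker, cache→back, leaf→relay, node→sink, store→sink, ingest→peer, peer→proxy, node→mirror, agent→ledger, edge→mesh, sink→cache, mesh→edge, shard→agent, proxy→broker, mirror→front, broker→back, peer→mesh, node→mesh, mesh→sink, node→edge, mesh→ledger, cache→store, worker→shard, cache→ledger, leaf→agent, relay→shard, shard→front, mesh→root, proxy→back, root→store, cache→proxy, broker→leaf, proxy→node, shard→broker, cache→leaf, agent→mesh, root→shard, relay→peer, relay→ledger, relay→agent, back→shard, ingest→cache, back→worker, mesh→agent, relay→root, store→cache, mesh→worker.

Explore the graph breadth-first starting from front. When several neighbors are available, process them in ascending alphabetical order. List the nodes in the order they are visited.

Visit front; enqueue relay → queue [relay]
Visit relay; enqueue agent, ledger, peer, root, shard → queue [agent, ledger, peer, root, shard]
Visit agent; enqueue mesh → queue [ledger, peer, root, shard, mesh]
Visit ledger → queue [peer, root, shard, mesh]
Visit peer; enqueue proxy → queue [root, shard, mesh, proxy]
Visit root; enqueue ingest, store → queue [shard, mesh, proxy, ingest, store]
Visit shard; enqueue broker → queue [mesh, proxy, ingest, store, broker]
Visit mesh; enqueue edge, sink, worker → queue [proxy, ingest, store, broker, edge, sink, worker]
Visit proxy; enqueue back, node → queue [ingest, store, broker, edge, sink, worker, back, node]
Visit ingest; enqueue cache → queue [store, broker, edge, sink, worker, back, node, cache]
Visit store → queue [broker, edge, sink, worker, back, node, cache]
Visit broker; enqueue leaf → queue [edge, sink, worker, back, node, cache, leaf]
Visit edge → queue [sink, worker, back, node, cache, leaf]
Visit sink → queue [worker, back, node, cache, leaf]
Visit worker → queue [back, node, cache, leaf]
Visit back → queue [node, cache, leaf]
Visit node; enqueue mirror → queue [cache, leaf, mirror]
Visit cache → queue [leaf, mirror]
Visit leaf → queue [mirror]
Visit mirror → queue []

front relay agent ledger peer root shard mesh proxy ingest store broker edge sink worker back node cache leaf mirror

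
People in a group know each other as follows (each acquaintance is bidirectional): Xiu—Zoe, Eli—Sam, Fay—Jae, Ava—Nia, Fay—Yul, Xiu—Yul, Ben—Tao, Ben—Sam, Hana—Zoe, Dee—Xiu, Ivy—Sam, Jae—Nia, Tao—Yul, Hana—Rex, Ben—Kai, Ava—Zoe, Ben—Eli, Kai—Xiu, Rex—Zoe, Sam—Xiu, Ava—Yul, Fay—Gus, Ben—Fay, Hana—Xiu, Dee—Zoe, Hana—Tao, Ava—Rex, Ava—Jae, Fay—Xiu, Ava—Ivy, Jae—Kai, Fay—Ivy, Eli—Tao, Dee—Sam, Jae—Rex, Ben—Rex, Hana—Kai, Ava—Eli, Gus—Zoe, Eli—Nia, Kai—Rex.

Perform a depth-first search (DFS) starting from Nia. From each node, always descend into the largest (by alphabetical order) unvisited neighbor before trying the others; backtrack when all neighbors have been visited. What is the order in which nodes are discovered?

Visit Nia
Nia → Jae
Jae → Rex
Rex → Zoe
Zoe → Xiu
Xiu → Yul
Yul → Tao
Tao → Hana
Hana → Kai
Kai → Ben
Ben → Sam
Sam → Ivy
Ivy → Fay
Fay → Gus
Ivy → Ava
Ava → Eli
Sam → Dee

Nia Jae Rex Zoe Xiu Yul Tao Hana Kai Ben Sam Ivy Fay Gus Ava Eli Dee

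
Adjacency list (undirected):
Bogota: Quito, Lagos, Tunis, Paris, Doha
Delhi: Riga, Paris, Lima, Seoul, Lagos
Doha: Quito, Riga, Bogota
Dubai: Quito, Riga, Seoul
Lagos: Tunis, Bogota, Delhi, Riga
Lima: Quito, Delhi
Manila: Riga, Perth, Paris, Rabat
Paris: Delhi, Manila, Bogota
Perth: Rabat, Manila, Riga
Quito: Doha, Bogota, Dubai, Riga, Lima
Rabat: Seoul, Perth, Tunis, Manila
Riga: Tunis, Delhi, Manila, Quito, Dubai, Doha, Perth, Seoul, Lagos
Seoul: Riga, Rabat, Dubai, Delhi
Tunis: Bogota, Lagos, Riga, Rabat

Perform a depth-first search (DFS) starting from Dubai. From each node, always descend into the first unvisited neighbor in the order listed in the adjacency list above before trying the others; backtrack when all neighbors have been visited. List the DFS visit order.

Dubai, Quito, Doha, Riga, Tunis, Bogota, Lagos, Delhi, Paris, Manila, Perth, Rabat, Seoul, Lima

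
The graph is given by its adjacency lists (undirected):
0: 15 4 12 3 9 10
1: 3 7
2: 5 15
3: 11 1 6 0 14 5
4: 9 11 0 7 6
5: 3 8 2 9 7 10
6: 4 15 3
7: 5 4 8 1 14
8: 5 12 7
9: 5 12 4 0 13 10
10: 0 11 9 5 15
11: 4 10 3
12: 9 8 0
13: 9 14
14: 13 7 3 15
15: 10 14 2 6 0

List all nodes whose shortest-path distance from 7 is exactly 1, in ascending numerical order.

1, 4, 5, 8, 14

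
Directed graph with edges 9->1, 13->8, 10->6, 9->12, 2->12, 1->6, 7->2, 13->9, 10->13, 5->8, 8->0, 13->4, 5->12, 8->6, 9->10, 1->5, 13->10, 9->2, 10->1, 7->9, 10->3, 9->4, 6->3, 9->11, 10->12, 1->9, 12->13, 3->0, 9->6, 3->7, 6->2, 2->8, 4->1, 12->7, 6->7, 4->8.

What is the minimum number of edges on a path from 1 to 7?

2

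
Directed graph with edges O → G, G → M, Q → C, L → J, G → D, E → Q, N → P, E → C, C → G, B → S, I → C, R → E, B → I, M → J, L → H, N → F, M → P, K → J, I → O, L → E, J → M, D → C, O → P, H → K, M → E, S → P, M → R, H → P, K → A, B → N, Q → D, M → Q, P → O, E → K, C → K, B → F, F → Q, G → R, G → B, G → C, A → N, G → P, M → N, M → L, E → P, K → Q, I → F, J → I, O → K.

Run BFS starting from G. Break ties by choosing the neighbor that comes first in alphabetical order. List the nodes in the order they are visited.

G → B → C → D → M → P → R → F → I → N → S → K → E → J → L → Q → O → A → H

Visit G; enqueue B, C, D, M, P, R → queue [B, C, D, M, P, R]
Visit B; enqueue F, I, N, S → queue [C, D, M, P, R, F, I, N, S]
Visit C; enqueue K → queue [D, M, P, R, F, I, N, S, K]
Visit D → queue [M, P, R, F, I, N, S, K]
Visit M; enqueue E, J, L, Q → queue [P, R, F, I, N, S, K, E, J, L, Q]
Visit P; enqueue O → queue [R, F, I, N, S, K, E, J, L, Q, O]
Visit R → queue [F, I, N, S, K, E, J, L, Q, O]
Visit F → queue [I, N, S, K, E, J, L, Q, O]
Visit I → queue [N, S, K, E, J, L, Q, O]
Visit N → queue [S, K, E, J, L, Q, O]
Visit S → queue [K, E, J, L, Q, O]
Visit K; enqueue A → queue [E, J, L, Q, O, A]
Visit E → queue [J, L, Q, O, A]
Visit J → queue [L, Q, O, A]
Visit L; enqueue H → queue [Q, O, A, H]
Visit Q → queue [O, A, H]
Visit O → queue [A, H]
Visit A → queue [H]
Visit H → queue []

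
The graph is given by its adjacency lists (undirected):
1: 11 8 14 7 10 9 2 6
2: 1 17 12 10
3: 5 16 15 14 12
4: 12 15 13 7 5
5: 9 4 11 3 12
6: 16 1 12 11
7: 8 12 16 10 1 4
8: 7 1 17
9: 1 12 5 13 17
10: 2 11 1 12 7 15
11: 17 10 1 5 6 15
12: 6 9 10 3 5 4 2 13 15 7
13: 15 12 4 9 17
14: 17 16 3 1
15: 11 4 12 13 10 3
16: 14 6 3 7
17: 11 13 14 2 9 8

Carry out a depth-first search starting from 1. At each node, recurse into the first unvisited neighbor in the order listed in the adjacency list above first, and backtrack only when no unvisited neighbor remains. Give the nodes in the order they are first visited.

1, 11, 17, 13, 15, 4, 12, 6, 16, 14, 3, 5, 9, 7, 8, 10, 2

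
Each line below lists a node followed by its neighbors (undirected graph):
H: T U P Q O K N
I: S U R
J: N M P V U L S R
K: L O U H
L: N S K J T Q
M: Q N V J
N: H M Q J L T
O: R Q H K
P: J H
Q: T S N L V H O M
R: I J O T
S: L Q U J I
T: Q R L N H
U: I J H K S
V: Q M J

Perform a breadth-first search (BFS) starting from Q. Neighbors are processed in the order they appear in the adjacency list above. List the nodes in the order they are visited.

Visit Q; enqueue T, S, N, L, V, H, O, M → queue [T, S, N, L, V, H, O, M]
Visit T; enqueue R → queue [S, N, L, V, H, O, M, R]
Visit S; enqueue U, J, I → queue [N, L, V, H, O, M, R, U, J, I]
Visit N → queue [L, V, H, O, M, R, U, J, I]
Visit L; enqueue K → queue [V, H, O, M, R, U, J, I, K]
Visit V → queue [H, O, M, R, U, J, I, K]
Visit H; enqueue P → queue [O, M, R, U, J, I, K, P]
Visit O → queue [M, R, U, J, I, K, P]
Visit M → queue [R, U, J, I, K, P]
Visit R → queue [U, J, I, K, P]
Visit U → queue [J, I, K, P]
Visit J → queue [I, K, P]
Visit I → queue [K, P]
Visit K → queue [P]
Visit P → queue []

Q, T, S, N, L, V, H, O, M, R, U, J, I, K, P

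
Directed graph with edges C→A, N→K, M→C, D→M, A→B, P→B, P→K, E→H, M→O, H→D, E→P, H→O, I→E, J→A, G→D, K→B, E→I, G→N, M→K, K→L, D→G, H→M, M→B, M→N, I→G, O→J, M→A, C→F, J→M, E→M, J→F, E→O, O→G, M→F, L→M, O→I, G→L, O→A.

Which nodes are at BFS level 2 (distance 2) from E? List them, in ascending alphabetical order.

Level 0: E
Level 1: H, I, M, O, P
Level 2: A, B, C, D, F, G, J, K, N
Level 3: L

A, B, C, D, F, G, J, K, N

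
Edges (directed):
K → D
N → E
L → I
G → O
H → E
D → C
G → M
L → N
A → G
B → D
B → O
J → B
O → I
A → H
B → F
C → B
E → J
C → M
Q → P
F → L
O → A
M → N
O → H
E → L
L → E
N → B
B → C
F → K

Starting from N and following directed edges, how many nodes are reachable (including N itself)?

BFS from N visits: N, B, E, C, D, F, O, J, L, M, K, A, H, I, G
Reachable nodes: 15 of 17 total.

15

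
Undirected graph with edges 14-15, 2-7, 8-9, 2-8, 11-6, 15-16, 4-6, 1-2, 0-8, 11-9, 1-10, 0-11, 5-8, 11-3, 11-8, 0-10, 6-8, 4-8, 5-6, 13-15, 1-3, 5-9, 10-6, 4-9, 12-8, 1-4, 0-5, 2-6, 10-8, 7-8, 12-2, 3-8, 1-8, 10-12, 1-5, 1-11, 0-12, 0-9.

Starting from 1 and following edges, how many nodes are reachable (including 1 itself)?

13

BFS from 1 visits: 1, 11, 10, 8, 5, 4, 3, 2, 9, 6, 0, 12, 7
Reachable nodes: 13 of 17 total.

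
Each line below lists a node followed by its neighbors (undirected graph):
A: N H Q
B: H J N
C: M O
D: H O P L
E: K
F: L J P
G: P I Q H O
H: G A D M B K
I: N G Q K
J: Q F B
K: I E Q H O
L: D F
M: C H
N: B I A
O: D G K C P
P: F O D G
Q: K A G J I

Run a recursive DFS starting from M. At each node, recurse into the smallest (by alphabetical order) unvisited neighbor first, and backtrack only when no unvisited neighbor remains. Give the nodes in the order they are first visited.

M -> C -> O -> D -> H -> A -> N -> B -> J -> F -> L -> P -> G -> I -> K -> E -> Q

Visit M
M → C
C → O
O → D
D → H
H → A
A → N
N → B
B → J
J → F
F → L
F → P
P → G
G → I
I → K
K → E
K → Q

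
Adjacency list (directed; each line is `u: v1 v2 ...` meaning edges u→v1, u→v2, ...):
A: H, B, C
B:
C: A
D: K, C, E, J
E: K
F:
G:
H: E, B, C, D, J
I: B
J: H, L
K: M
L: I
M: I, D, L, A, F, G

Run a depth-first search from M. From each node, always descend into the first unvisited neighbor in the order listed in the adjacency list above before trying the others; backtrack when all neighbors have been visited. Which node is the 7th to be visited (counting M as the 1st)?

A

Visit M
M → I
I → B
M → D
D → K
D → C
C → A
A → H
H → E
H → J
J → L
M → F
M → G

Visit order: M, I, B, D, K, C, A, H, E, J, L, F, G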